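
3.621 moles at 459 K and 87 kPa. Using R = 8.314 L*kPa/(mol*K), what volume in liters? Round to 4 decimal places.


PV = nRT, solve for V = nRT / P.
nRT = 3.621 * 8.314 * 459 = 13818.1922
V = 13818.1922 / 87
V = 158.8297954 L, rounded to 4 dp:

158.8298 L


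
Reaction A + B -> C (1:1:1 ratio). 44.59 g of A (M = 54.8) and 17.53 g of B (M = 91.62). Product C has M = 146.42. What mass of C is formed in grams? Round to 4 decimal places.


Find moles of each reactant; the smaller value is the limiting reagent in a 1:1:1 reaction, so moles_C equals moles of the limiter.
n_A = mass_A / M_A = 44.59 / 54.8 = 0.813686 mol
n_B = mass_B / M_B = 17.53 / 91.62 = 0.191334 mol
Limiting reagent: B (smaller), n_limiting = 0.191334 mol
mass_C = n_limiting * M_C = 0.191334 * 146.42
mass_C = 28.01512428 g, rounded to 4 dp:

28.0151 g


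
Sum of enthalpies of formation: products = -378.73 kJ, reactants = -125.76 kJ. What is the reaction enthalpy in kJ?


dH_rxn = sum(dH_f products) - sum(dH_f reactants)
dH_rxn = -378.73 - (-125.76)
dH_rxn = -252.97 kJ:

-252.97 kJ


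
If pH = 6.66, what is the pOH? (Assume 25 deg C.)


At 25 deg C, pH + pOH = 14.
pOH = 14 - pH = 14 - 6.66
pOH = 7.34:

7.34


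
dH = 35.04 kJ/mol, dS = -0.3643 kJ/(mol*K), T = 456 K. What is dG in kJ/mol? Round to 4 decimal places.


Gibbs: dG = dH - T*dS (consistent units, dS already in kJ/(mol*K)).
T*dS = 456 * -0.3643 = -166.1208
dG = 35.04 - (-166.1208)
dG = 201.1608 kJ/mol, rounded to 4 dp:

201.1608 kJ/mol


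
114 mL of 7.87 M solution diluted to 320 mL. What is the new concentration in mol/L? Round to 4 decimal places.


Dilution: M1*V1 = M2*V2, solve for M2.
M2 = M1*V1 / V2
M2 = 7.87 * 114 / 320
M2 = 897.18 / 320
M2 = 2.8036875 mol/L, rounded to 4 dp:

2.8037 mol/L


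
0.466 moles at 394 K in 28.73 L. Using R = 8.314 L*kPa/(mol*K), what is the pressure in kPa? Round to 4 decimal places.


PV = nRT, solve for P = nRT / V.
nRT = 0.466 * 8.314 * 394 = 1526.4837
P = 1526.4837 / 28.73
P = 53.13204664 kPa, rounded to 4 dp:

53.1320 kPa


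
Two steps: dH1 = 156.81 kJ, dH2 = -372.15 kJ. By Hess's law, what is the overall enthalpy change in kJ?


Hess's law: enthalpy is a state function, so add the step enthalpies.
dH_total = dH1 + dH2 = 156.81 + (-372.15)
dH_total = -215.34 kJ:

-215.34 kJ


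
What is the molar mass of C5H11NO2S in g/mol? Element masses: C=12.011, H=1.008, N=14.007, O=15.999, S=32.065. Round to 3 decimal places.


M = sum(count * atomic_mass) over atoms.
M = 5*12.011 + 11*1.008 + 1*14.007 + 2*15.999 + 1*32.065
M = 60.055 + 11.088 + 14.007 + 31.998 + 32.065
M = 149.213 g/mol, rounded to 3 dp:

149.213 g/mol


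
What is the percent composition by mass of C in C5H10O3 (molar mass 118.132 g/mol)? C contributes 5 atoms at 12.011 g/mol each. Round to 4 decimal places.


pct = 100 * (n_elem * M_elem) / M_total
mass_contribution = 5 * 12.011 = 60.055 g/mol
pct = 100 * 60.055 / 118.132
pct = 50.83719907 %, rounded to 4 dp:

50.8372 %


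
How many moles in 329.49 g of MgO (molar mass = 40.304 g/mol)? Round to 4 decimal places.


n = mass / M
n = 329.49 / 40.304
n = 8.17511909 mol, rounded to 4 dp:

8.1751 mol


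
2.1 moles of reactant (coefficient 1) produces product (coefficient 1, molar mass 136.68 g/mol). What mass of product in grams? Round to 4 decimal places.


Use the coefficient ratio to convert reactant moles to product moles, then multiply by the product's molar mass.
moles_P = moles_R * (coeff_P / coeff_R) = 2.1 * (1/1) = 2.1
mass_P = moles_P * M_P = 2.1 * 136.68
mass_P = 287.028 g, rounded to 4 dp:

287.0280 g


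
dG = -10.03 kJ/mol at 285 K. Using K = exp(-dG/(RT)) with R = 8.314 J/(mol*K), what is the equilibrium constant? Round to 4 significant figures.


dG is in kJ/mol; multiply by 1000 to match R in J/(mol*K).
RT = 8.314 * 285 = 2369.49 J/mol
exponent = -dG*1000 / (RT) = -(-10.03*1000) / 2369.49 = 4.2329784
K = exp(4.2329784)
K = 68.922205, rounded to 4 significant figures:

68.92


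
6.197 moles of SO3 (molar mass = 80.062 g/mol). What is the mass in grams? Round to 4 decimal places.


mass = n * M
mass = 6.197 * 80.062
mass = 496.144214 g, rounded to 4 dp:

496.1442 g


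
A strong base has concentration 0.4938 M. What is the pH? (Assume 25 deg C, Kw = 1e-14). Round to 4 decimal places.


A strong base dissociates completely, so [OH-] equals the given concentration.
pOH = -log10([OH-]) = -log10(0.4938) = 0.306449
pH = 14 - pOH = 14 - 0.306449
pH = 13.693551, rounded to 4 dp:

13.6936


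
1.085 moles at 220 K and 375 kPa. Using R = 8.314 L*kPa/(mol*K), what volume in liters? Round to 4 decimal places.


PV = nRT, solve for V = nRT / P.
nRT = 1.085 * 8.314 * 220 = 1984.5518
V = 1984.5518 / 375
V = 5.29213813 L, rounded to 4 dp:

5.2921 L


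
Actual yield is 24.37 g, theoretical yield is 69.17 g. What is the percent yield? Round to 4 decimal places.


% yield = 100 * actual / theoretical
% yield = 100 * 24.37 / 69.17
% yield = 35.23203701 %, rounded to 4 dp:

35.2320 %


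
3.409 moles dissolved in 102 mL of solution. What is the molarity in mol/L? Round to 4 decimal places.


Convert volume to liters: V_L = V_mL / 1000.
V_L = 102 / 1000 = 0.102 L
M = n / V_L = 3.409 / 0.102
M = 33.42156863 mol/L, rounded to 4 dp:

33.4216 mol/L


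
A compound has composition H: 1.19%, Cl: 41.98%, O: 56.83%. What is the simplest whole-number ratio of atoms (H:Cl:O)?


Assume 100 g of compound, divide each mass% by atomic mass to get moles, then normalize by the smallest to get a raw atom ratio.
Moles per 100 g: H: 1.19/1.008 = 1.1806, Cl: 41.98/35.453 = 1.1841, O: 56.83/15.999 = 3.5521
Raw ratio (divide by min = 1.1806): H: 1.0, Cl: 1.003, O: 3.009
Multiply by 1 to clear fractions: H: 1.0 ~= 1, Cl: 1.003 ~= 1, O: 3.009 ~= 3
Reduce by GCD to get the simplest whole-number ratio:

1:1:3


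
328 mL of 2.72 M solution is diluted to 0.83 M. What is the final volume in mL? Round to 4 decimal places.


Dilution: M1*V1 = M2*V2, solve for V2.
V2 = M1*V1 / M2
V2 = 2.72 * 328 / 0.83
V2 = 892.16 / 0.83
V2 = 1074.89156627 mL, rounded to 4 dp:

1074.8916 mL


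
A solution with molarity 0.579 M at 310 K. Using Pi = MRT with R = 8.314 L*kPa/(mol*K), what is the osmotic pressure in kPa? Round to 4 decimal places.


Osmotic pressure (van't Hoff): Pi = M*R*T.
RT = 8.314 * 310 = 2577.34
Pi = 0.579 * 2577.34
Pi = 1492.27986 kPa, rounded to 4 dp:

1492.2799 kPa


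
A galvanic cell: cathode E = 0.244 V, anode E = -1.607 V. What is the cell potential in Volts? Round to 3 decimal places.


Standard cell potential: E_cell = E_cathode - E_anode.
E_cell = 0.244 - (-1.607)
E_cell = 1.851 V, rounded to 3 dp:

1.851 V


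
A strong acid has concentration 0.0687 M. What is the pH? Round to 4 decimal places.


A strong acid dissociates completely, so [H+] equals the given concentration.
pH = -log10([H+]) = -log10(0.0687)
pH = 1.16304326, rounded to 4 dp:

1.1630


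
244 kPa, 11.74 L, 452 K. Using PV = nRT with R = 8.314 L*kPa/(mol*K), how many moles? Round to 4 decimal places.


PV = nRT, solve for n = PV / (RT).
PV = 244 * 11.74 = 2864.56
RT = 8.314 * 452 = 3757.928
n = 2864.56 / 3757.928
n = 0.76227112 mol, rounded to 4 dp:

0.7623 mol


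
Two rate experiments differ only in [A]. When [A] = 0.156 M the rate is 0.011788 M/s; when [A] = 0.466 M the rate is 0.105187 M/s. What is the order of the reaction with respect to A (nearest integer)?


Rate is proportional to [A]^n, so rate2/rate1 = ([A]2/[A]1)^n. Take logs to solve for n.
rate2/rate1 = 0.105187 / 0.011788 = 8.9232
[A]2/[A]1 = 0.466 / 0.156 = 2.9872
n = ln(8.9232) / ln(2.9872) = 2.0
Nearest integer order:

2


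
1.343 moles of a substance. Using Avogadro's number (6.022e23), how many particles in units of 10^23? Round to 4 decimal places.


N = n * NA, then divide by 1e23 for the requested units.
N / 1e23 = n * 6.022
N / 1e23 = 1.343 * 6.022
N / 1e23 = 8.087546, rounded to 4 dp:

8.0875


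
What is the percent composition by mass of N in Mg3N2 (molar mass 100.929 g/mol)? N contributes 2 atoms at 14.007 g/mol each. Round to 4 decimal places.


pct = 100 * (n_elem * M_elem) / M_total
mass_contribution = 2 * 14.007 = 28.014 g/mol
pct = 100 * 28.014 / 100.929
pct = 27.75614541 %, rounded to 4 dp:

27.7561 %


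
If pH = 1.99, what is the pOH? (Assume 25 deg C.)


At 25 deg C, pH + pOH = 14.
pOH = 14 - pH = 14 - 1.99
pOH = 12.01:

12.01


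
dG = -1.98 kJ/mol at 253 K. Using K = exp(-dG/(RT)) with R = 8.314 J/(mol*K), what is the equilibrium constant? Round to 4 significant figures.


dG is in kJ/mol; multiply by 1000 to match R in J/(mol*K).
RT = 8.314 * 253 = 2103.442 J/mol
exponent = -dG*1000 / (RT) = -(-1.98*1000) / 2103.442 = 0.94131428
K = exp(0.94131428)
K = 2.5633482, rounded to 4 significant figures:

2.563


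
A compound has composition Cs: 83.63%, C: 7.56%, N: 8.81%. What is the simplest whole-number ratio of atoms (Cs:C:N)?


Assume 100 g of compound, divide each mass% by atomic mass to get moles, then normalize by the smallest to get a raw atom ratio.
Moles per 100 g: Cs: 83.63/132.905 = 0.6292, C: 7.56/12.011 = 0.6294, N: 8.81/14.007 = 0.629
Raw ratio (divide by min = 0.629): Cs: 1.0, C: 1.001, N: 1.0
Multiply by 1 to clear fractions: Cs: 1.0 ~= 1, C: 1.001 ~= 1, N: 1.0 ~= 1
Reduce by GCD to get the simplest whole-number ratio:

1:1:1


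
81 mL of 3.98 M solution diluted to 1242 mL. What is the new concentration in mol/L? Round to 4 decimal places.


Dilution: M1*V1 = M2*V2, solve for M2.
M2 = M1*V1 / V2
M2 = 3.98 * 81 / 1242
M2 = 322.38 / 1242
M2 = 0.25956522 mol/L, rounded to 4 dp:

0.2596 mol/L


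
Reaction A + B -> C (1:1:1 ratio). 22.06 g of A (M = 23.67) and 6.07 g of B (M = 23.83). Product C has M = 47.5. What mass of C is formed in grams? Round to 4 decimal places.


Find moles of each reactant; the smaller value is the limiting reagent in a 1:1:1 reaction, so moles_C equals moles of the limiter.
n_A = mass_A / M_A = 22.06 / 23.67 = 0.931981 mol
n_B = mass_B / M_B = 6.07 / 23.83 = 0.254721 mol
Limiting reagent: B (smaller), n_limiting = 0.254721 mol
mass_C = n_limiting * M_C = 0.254721 * 47.5
mass_C = 12.0992475 g, rounded to 4 dp:

12.0992 g


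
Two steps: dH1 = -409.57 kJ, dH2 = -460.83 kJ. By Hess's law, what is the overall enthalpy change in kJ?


Hess's law: enthalpy is a state function, so add the step enthalpies.
dH_total = dH1 + dH2 = -409.57 + (-460.83)
dH_total = -870.4 kJ:

-870.40 kJ


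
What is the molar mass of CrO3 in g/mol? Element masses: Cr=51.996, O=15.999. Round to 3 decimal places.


M = sum(count * atomic_mass) over atoms.
M = 1*51.996 + 3*15.999
M = 51.996 + 47.997
M = 99.993 g/mol, rounded to 3 dp:

99.993 g/mol


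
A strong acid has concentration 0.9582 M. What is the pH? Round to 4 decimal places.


A strong acid dissociates completely, so [H+] equals the given concentration.
pH = -log10([H+]) = -log10(0.9582)
pH = 0.01854383, rounded to 4 dp:

0.0185


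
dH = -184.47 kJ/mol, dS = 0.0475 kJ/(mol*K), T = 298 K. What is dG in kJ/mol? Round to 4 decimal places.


Gibbs: dG = dH - T*dS (consistent units, dS already in kJ/(mol*K)).
T*dS = 298 * 0.0475 = 14.155
dG = -184.47 - (14.155)
dG = -198.625 kJ/mol, rounded to 4 dp:

-198.6250 kJ/mol


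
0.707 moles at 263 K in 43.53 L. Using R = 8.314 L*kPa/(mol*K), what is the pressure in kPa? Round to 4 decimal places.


PV = nRT, solve for P = nRT / V.
nRT = 0.707 * 8.314 * 263 = 1545.9135
P = 1545.9135 / 43.53
P = 35.51374914 kPa, rounded to 4 dp:

35.5137 kPa


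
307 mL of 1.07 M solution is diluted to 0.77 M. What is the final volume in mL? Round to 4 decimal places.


Dilution: M1*V1 = M2*V2, solve for V2.
V2 = M1*V1 / M2
V2 = 1.07 * 307 / 0.77
V2 = 328.49 / 0.77
V2 = 426.61038961 mL, rounded to 4 dp:

426.6104 mL


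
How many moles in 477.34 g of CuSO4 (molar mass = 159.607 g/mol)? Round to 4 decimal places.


n = mass / M
n = 477.34 / 159.607
n = 2.99072096 mol, rounded to 4 dp:

2.9907 mol


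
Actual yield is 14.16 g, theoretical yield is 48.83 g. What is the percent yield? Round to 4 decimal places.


% yield = 100 * actual / theoretical
% yield = 100 * 14.16 / 48.83
% yield = 28.99856646 %, rounded to 4 dp:

28.9986 %


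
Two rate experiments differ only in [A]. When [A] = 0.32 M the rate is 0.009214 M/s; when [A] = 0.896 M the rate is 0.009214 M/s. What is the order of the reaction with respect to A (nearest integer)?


Rate is proportional to [A]^n, so rate2/rate1 = ([A]2/[A]1)^n. Take logs to solve for n.
rate2/rate1 = 0.009214 / 0.009214 = 1.0
[A]2/[A]1 = 0.896 / 0.32 = 2.8
n = ln(1.0) / ln(2.8) = 0.0
Nearest integer order:

0


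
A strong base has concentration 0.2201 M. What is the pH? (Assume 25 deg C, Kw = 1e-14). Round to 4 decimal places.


A strong base dissociates completely, so [OH-] equals the given concentration.
pOH = -log10([OH-]) = -log10(0.2201) = 0.65738
pH = 14 - pOH = 14 - 0.65738
pH = 13.34262, rounded to 4 dp:

13.3426


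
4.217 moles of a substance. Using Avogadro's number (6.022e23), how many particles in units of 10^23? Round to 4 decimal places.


N = n * NA, then divide by 1e23 for the requested units.
N / 1e23 = n * 6.022
N / 1e23 = 4.217 * 6.022
N / 1e23 = 25.394774, rounded to 4 dp:

25.3948


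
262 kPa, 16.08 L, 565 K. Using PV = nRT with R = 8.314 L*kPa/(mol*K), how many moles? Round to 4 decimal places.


PV = nRT, solve for n = PV / (RT).
PV = 262 * 16.08 = 4212.96
RT = 8.314 * 565 = 4697.41
n = 4212.96 / 4697.41
n = 0.8968687 mol, rounded to 4 dp:

0.8969 mol


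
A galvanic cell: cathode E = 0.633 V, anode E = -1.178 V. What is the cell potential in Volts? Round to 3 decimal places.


Standard cell potential: E_cell = E_cathode - E_anode.
E_cell = 0.633 - (-1.178)
E_cell = 1.811 V, rounded to 3 dp:

1.811 V


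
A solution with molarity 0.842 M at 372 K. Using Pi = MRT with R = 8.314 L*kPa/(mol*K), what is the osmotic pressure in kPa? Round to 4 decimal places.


Osmotic pressure (van't Hoff): Pi = M*R*T.
RT = 8.314 * 372 = 3092.808
Pi = 0.842 * 3092.808
Pi = 2604.144336 kPa, rounded to 4 dp:

2604.1443 kPa


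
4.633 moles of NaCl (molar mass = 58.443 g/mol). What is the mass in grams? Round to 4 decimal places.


mass = n * M
mass = 4.633 * 58.443
mass = 270.766419 g, rounded to 4 dp:

270.7664 g


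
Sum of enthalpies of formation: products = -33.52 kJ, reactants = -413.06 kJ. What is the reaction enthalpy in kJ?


dH_rxn = sum(dH_f products) - sum(dH_f reactants)
dH_rxn = -33.52 - (-413.06)
dH_rxn = 379.54 kJ:

379.54 kJ


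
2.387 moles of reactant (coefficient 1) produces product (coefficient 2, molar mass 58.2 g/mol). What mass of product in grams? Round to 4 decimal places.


Use the coefficient ratio to convert reactant moles to product moles, then multiply by the product's molar mass.
moles_P = moles_R * (coeff_P / coeff_R) = 2.387 * (2/1) = 4.774
mass_P = moles_P * M_P = 4.774 * 58.2
mass_P = 277.8468 g, rounded to 4 dp:

277.8468 g


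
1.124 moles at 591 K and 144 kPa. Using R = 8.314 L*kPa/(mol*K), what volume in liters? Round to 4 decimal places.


PV = nRT, solve for V = nRT / P.
nRT = 1.124 * 8.314 * 591 = 5522.8572
V = 5522.8572 / 144
V = 38.353175 L, rounded to 4 dp:

38.3532 L


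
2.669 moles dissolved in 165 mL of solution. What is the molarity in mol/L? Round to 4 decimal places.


Convert volume to liters: V_L = V_mL / 1000.
V_L = 165 / 1000 = 0.165 L
M = n / V_L = 2.669 / 0.165
M = 16.17575758 mol/L, rounded to 4 dp:

16.1758 mol/L


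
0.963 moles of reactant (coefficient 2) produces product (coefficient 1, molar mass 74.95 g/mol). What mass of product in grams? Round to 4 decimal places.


Use the coefficient ratio to convert reactant moles to product moles, then multiply by the product's molar mass.
moles_P = moles_R * (coeff_P / coeff_R) = 0.963 * (1/2) = 0.4815
mass_P = moles_P * M_P = 0.4815 * 74.95
mass_P = 36.088425 g, rounded to 4 dp:

36.0884 g


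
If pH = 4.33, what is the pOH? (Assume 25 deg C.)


At 25 deg C, pH + pOH = 14.
pOH = 14 - pH = 14 - 4.33
pOH = 9.67:

9.67


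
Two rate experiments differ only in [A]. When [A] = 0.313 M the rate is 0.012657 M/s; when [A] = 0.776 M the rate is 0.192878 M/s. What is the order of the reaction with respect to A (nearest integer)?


Rate is proportional to [A]^n, so rate2/rate1 = ([A]2/[A]1)^n. Take logs to solve for n.
rate2/rate1 = 0.192878 / 0.012657 = 15.2388
[A]2/[A]1 = 0.776 / 0.313 = 2.4792
n = ln(15.2388) / ln(2.4792) = 3.0
Nearest integer order:

3


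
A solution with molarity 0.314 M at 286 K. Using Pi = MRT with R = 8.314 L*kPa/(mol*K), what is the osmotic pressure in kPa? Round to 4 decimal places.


Osmotic pressure (van't Hoff): Pi = M*R*T.
RT = 8.314 * 286 = 2377.804
Pi = 0.314 * 2377.804
Pi = 746.630456 kPa, rounded to 4 dp:

746.6305 kPa


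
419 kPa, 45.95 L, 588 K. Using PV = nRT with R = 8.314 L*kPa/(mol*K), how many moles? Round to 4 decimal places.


PV = nRT, solve for n = PV / (RT).
PV = 419 * 45.95 = 19253.05
RT = 8.314 * 588 = 4888.632
n = 19253.05 / 4888.632
n = 3.93833081 mol, rounded to 4 dp:

3.9383 mol


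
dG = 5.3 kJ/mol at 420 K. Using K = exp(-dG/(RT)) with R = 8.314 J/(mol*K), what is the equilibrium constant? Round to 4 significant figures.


dG is in kJ/mol; multiply by 1000 to match R in J/(mol*K).
RT = 8.314 * 420 = 3491.88 J/mol
exponent = -dG*1000 / (RT) = -(5.3*1000) / 3491.88 = -1.51780703
K = exp(-1.51780703)
K = 0.21919204, rounded to 4 significant figures:

0.2192


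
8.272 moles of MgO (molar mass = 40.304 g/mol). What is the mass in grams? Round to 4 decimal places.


mass = n * M
mass = 8.272 * 40.304
mass = 333.394688 g, rounded to 4 dp:

333.3947 g


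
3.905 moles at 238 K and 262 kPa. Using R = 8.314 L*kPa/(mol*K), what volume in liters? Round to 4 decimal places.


PV = nRT, solve for V = nRT / P.
nRT = 3.905 * 8.314 * 238 = 7726.9485
V = 7726.9485 / 262
V = 29.49216985 L, rounded to 4 dp:

29.4922 L


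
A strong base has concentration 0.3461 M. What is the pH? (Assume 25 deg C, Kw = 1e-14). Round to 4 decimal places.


A strong base dissociates completely, so [OH-] equals the given concentration.
pOH = -log10([OH-]) = -log10(0.3461) = 0.460798
pH = 14 - pOH = 14 - 0.460798
pH = 13.539202, rounded to 4 dp:

13.5392


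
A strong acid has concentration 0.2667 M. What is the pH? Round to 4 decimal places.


A strong acid dissociates completely, so [H+] equals the given concentration.
pH = -log10([H+]) = -log10(0.2667)
pH = 0.57397698, rounded to 4 dp:

0.5740


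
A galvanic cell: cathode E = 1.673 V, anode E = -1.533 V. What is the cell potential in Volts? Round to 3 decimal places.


Standard cell potential: E_cell = E_cathode - E_anode.
E_cell = 1.673 - (-1.533)
E_cell = 3.206 V, rounded to 3 dp:

3.206 V


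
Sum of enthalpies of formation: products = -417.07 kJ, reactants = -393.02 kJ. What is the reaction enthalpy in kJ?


dH_rxn = sum(dH_f products) - sum(dH_f reactants)
dH_rxn = -417.07 - (-393.02)
dH_rxn = -24.05 kJ:

-24.05 kJ


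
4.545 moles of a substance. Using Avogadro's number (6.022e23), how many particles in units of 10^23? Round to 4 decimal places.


N = n * NA, then divide by 1e23 for the requested units.
N / 1e23 = n * 6.022
N / 1e23 = 4.545 * 6.022
N / 1e23 = 27.36999, rounded to 4 dp:

27.3700


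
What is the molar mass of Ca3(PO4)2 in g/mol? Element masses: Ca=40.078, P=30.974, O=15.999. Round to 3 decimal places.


M = sum(count * atomic_mass) over atoms.
M = 3*40.078 + 2*30.974 + 8*15.999
M = 120.234 + 61.948 + 127.992
M = 310.174 g/mol, rounded to 3 dp:

310.174 g/mol


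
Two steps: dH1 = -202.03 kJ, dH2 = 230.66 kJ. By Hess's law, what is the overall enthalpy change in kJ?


Hess's law: enthalpy is a state function, so add the step enthalpies.
dH_total = dH1 + dH2 = -202.03 + (230.66)
dH_total = 28.63 kJ:

28.63 kJ


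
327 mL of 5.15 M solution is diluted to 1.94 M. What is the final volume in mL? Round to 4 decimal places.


Dilution: M1*V1 = M2*V2, solve for V2.
V2 = M1*V1 / M2
V2 = 5.15 * 327 / 1.94
V2 = 1684.05 / 1.94
V2 = 868.06701031 mL, rounded to 4 dp:

868.0670 mL


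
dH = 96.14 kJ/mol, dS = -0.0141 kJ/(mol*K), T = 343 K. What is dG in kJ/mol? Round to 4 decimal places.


Gibbs: dG = dH - T*dS (consistent units, dS already in kJ/(mol*K)).
T*dS = 343 * -0.0141 = -4.8363
dG = 96.14 - (-4.8363)
dG = 100.9763 kJ/mol, rounded to 4 dp:

100.9763 kJ/mol


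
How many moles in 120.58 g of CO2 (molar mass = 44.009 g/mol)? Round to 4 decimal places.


n = mass / M
n = 120.58 / 44.009
n = 2.73989411 mol, rounded to 4 dp:

2.7399 mol


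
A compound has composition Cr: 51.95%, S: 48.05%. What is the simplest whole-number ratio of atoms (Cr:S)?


Assume 100 g of compound, divide each mass% by atomic mass to get moles, then normalize by the smallest to get a raw atom ratio.
Moles per 100 g: Cr: 51.95/51.996 = 0.9991, S: 48.05/32.065 = 1.4985
Raw ratio (divide by min = 0.9991): Cr: 1.0, S: 1.5
Multiply by 2 to clear fractions: Cr: 2.0 ~= 2, S: 3.0 ~= 3
Reduce by GCD to get the simplest whole-number ratio:

2:3


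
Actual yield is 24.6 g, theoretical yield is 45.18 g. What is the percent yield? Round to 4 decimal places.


% yield = 100 * actual / theoretical
% yield = 100 * 24.6 / 45.18
% yield = 54.44887118 %, rounded to 4 dp:

54.4489 %


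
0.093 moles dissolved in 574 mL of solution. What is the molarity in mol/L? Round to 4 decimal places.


Convert volume to liters: V_L = V_mL / 1000.
V_L = 574 / 1000 = 0.574 L
M = n / V_L = 0.093 / 0.574
M = 0.16202091 mol/L, rounded to 4 dp:

0.1620 mol/L


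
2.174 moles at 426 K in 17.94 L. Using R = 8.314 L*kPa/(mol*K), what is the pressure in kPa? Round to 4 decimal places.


PV = nRT, solve for P = nRT / V.
nRT = 2.174 * 8.314 * 426 = 7699.7949
P = 7699.7949 / 17.94
P = 429.19704013 kPa, rounded to 4 dp:

429.1970 kPa


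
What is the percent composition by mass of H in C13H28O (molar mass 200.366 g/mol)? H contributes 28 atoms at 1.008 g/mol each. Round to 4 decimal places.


pct = 100 * (n_elem * M_elem) / M_total
mass_contribution = 28 * 1.008 = 28.224 g/mol
pct = 100 * 28.224 / 200.366
pct = 14.08622221 %, rounded to 4 dp:

14.0862 %


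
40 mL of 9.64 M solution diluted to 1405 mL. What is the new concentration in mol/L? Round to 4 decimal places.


Dilution: M1*V1 = M2*V2, solve for M2.
M2 = M1*V1 / V2
M2 = 9.64 * 40 / 1405
M2 = 385.6 / 1405
M2 = 0.2744484 mol/L, rounded to 4 dp:

0.2744 mol/L


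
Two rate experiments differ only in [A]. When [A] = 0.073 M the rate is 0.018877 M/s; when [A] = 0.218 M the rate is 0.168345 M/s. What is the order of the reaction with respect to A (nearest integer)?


Rate is proportional to [A]^n, so rate2/rate1 = ([A]2/[A]1)^n. Take logs to solve for n.
rate2/rate1 = 0.168345 / 0.018877 = 8.918
[A]2/[A]1 = 0.218 / 0.073 = 2.9863
n = ln(8.918) / ln(2.9863) = 2.0
Nearest integer order:

2


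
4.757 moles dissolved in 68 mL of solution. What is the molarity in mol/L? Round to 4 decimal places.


Convert volume to liters: V_L = V_mL / 1000.
V_L = 68 / 1000 = 0.068 L
M = n / V_L = 4.757 / 0.068
M = 69.95588235 mol/L, rounded to 4 dp:

69.9559 mol/L


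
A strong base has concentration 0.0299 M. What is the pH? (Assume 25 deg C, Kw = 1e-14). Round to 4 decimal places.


A strong base dissociates completely, so [OH-] equals the given concentration.
pOH = -log10([OH-]) = -log10(0.0299) = 1.524329
pH = 14 - pOH = 14 - 1.524329
pH = 12.475671, rounded to 4 dp:

12.4757


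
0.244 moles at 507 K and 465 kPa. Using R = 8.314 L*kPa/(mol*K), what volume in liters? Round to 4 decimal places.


PV = nRT, solve for V = nRT / P.
nRT = 0.244 * 8.314 * 507 = 1028.5083
V = 1028.5083 / 465
V = 2.21184581 L, rounded to 4 dp:

2.2118 L


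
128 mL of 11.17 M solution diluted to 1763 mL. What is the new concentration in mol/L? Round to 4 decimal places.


Dilution: M1*V1 = M2*V2, solve for M2.
M2 = M1*V1 / V2
M2 = 11.17 * 128 / 1763
M2 = 1429.76 / 1763
M2 = 0.81098128 mol/L, rounded to 4 dp:

0.8110 mol/L


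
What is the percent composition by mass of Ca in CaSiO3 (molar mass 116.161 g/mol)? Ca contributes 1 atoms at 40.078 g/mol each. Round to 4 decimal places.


pct = 100 * (n_elem * M_elem) / M_total
mass_contribution = 1 * 40.078 = 40.078 g/mol
pct = 100 * 40.078 / 116.161
pct = 34.50211345 %, rounded to 4 dp:

34.5021 %


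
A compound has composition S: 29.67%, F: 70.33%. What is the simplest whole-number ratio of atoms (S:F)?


Assume 100 g of compound, divide each mass% by atomic mass to get moles, then normalize by the smallest to get a raw atom ratio.
Moles per 100 g: S: 29.67/32.065 = 0.9253, F: 70.33/18.998 = 3.702
Raw ratio (divide by min = 0.9253): S: 1.0, F: 4.001
Multiply by 1 to clear fractions: S: 1.0 ~= 1, F: 4.001 ~= 4
Reduce by GCD to get the simplest whole-number ratio:

1:4


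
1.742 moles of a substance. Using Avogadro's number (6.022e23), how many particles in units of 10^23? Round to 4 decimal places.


N = n * NA, then divide by 1e23 for the requested units.
N / 1e23 = n * 6.022
N / 1e23 = 1.742 * 6.022
N / 1e23 = 10.490324, rounded to 4 dp:

10.4903


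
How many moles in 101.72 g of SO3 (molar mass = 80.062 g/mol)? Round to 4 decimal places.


n = mass / M
n = 101.72 / 80.062
n = 1.27051535 mol, rounded to 4 dp:

1.2705 mol


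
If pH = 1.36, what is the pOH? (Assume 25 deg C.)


At 25 deg C, pH + pOH = 14.
pOH = 14 - pH = 14 - 1.36
pOH = 12.64:

12.64


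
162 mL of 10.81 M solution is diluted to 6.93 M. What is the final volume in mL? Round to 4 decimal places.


Dilution: M1*V1 = M2*V2, solve for V2.
V2 = M1*V1 / M2
V2 = 10.81 * 162 / 6.93
V2 = 1751.22 / 6.93
V2 = 252.7012987 mL, rounded to 4 dp:

252.7013 mL


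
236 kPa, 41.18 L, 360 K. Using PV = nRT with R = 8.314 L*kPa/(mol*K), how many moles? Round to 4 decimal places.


PV = nRT, solve for n = PV / (RT).
PV = 236 * 41.18 = 9718.48
RT = 8.314 * 360 = 2993.04
n = 9718.48 / 2993.04
n = 3.24702643 mol, rounded to 4 dp:

3.2470 mol


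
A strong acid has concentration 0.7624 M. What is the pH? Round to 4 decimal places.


A strong acid dissociates completely, so [H+] equals the given concentration.
pH = -log10([H+]) = -log10(0.7624)
pH = 0.11781711, rounded to 4 dp:

0.1178


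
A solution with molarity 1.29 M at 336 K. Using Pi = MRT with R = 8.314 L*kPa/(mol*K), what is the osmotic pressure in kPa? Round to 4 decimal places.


Osmotic pressure (van't Hoff): Pi = M*R*T.
RT = 8.314 * 336 = 2793.504
Pi = 1.29 * 2793.504
Pi = 3603.62016 kPa, rounded to 4 dp:

3603.6202 kPa


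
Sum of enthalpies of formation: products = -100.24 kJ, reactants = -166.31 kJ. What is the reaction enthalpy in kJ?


dH_rxn = sum(dH_f products) - sum(dH_f reactants)
dH_rxn = -100.24 - (-166.31)
dH_rxn = 66.07 kJ:

66.07 kJ


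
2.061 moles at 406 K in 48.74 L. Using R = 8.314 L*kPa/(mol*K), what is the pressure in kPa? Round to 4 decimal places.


PV = nRT, solve for P = nRT / V.
nRT = 2.061 * 8.314 * 406 = 6956.8725
P = 6956.8725 / 48.74
P = 142.73435577 kPa, rounded to 4 dp:

142.7344 kPa


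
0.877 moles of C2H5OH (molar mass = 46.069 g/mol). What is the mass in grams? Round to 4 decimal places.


mass = n * M
mass = 0.877 * 46.069
mass = 40.402513 g, rounded to 4 dp:

40.4025 g


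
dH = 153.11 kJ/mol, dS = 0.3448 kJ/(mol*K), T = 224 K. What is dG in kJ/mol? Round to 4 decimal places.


Gibbs: dG = dH - T*dS (consistent units, dS already in kJ/(mol*K)).
T*dS = 224 * 0.3448 = 77.2352
dG = 153.11 - (77.2352)
dG = 75.8748 kJ/mol, rounded to 4 dp:

75.8748 kJ/mol


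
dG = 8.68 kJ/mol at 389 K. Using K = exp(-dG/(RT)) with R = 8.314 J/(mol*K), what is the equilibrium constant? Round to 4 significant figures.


dG is in kJ/mol; multiply by 1000 to match R in J/(mol*K).
RT = 8.314 * 389 = 3234.146 J/mol
exponent = -dG*1000 / (RT) = -(8.68*1000) / 3234.146 = -2.68386152
K = exp(-2.68386152)
K = 0.068298907, rounded to 4 significant figures:

0.06830


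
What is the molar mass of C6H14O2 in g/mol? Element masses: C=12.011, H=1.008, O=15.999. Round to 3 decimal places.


M = sum(count * atomic_mass) over atoms.
M = 6*12.011 + 14*1.008 + 2*15.999
M = 72.066 + 14.112 + 31.998
M = 118.176 g/mol, rounded to 3 dp:

118.176 g/mol


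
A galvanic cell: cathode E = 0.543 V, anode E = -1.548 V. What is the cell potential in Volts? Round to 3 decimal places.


Standard cell potential: E_cell = E_cathode - E_anode.
E_cell = 0.543 - (-1.548)
E_cell = 2.091 V, rounded to 3 dp:

2.091 V


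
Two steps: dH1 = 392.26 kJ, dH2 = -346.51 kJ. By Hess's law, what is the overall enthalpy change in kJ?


Hess's law: enthalpy is a state function, so add the step enthalpies.
dH_total = dH1 + dH2 = 392.26 + (-346.51)
dH_total = 45.75 kJ:

45.75 kJ


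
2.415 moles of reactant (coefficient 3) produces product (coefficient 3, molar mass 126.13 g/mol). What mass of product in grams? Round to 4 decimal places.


Use the coefficient ratio to convert reactant moles to product moles, then multiply by the product's molar mass.
moles_P = moles_R * (coeff_P / coeff_R) = 2.415 * (3/3) = 2.415
mass_P = moles_P * M_P = 2.415 * 126.13
mass_P = 304.60395 g, rounded to 4 dp:

304.6040 g


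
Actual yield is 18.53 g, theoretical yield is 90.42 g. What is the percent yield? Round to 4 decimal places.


% yield = 100 * actual / theoretical
% yield = 100 * 18.53 / 90.42
% yield = 20.4932537 %, rounded to 4 dp:

20.4933 %


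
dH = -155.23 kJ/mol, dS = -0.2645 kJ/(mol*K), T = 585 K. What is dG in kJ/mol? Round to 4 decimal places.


Gibbs: dG = dH - T*dS (consistent units, dS already in kJ/(mol*K)).
T*dS = 585 * -0.2645 = -154.7325
dG = -155.23 - (-154.7325)
dG = -0.4975 kJ/mol, rounded to 4 dp:

-0.4975 kJ/mol


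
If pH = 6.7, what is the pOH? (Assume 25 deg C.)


At 25 deg C, pH + pOH = 14.
pOH = 14 - pH = 14 - 6.7
pOH = 7.3:

7.30


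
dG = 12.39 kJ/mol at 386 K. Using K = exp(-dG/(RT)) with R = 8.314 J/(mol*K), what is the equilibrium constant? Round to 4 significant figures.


dG is in kJ/mol; multiply by 1000 to match R in J/(mol*K).
RT = 8.314 * 386 = 3209.204 J/mol
exponent = -dG*1000 / (RT) = -(12.39*1000) / 3209.204 = -3.86077046
K = exp(-3.86077046)
K = 0.021051774, rounded to 4 significant figures:

0.02105


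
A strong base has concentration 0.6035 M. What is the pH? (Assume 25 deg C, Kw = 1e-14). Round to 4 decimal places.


A strong base dissociates completely, so [OH-] equals the given concentration.
pOH = -log10([OH-]) = -log10(0.6035) = 0.219323
pH = 14 - pOH = 14 - 0.219323
pH = 13.780677, rounded to 4 dp:

13.7807


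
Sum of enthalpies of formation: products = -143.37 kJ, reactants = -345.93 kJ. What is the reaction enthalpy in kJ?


dH_rxn = sum(dH_f products) - sum(dH_f reactants)
dH_rxn = -143.37 - (-345.93)
dH_rxn = 202.56 kJ:

202.56 kJ


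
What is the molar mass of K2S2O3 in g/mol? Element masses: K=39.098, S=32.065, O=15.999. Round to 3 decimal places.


M = sum(count * atomic_mass) over atoms.
M = 2*39.098 + 2*32.065 + 3*15.999
M = 78.196 + 64.13 + 47.997
M = 190.323 g/mol, rounded to 3 dp:

190.323 g/mol


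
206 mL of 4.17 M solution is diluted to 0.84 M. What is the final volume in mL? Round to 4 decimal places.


Dilution: M1*V1 = M2*V2, solve for V2.
V2 = M1*V1 / M2
V2 = 4.17 * 206 / 0.84
V2 = 859.02 / 0.84
V2 = 1022.64285714 mL, rounded to 4 dp:

1022.6429 mL


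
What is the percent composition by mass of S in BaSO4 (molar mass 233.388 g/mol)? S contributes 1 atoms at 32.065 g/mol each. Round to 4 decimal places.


pct = 100 * (n_elem * M_elem) / M_total
mass_contribution = 1 * 32.065 = 32.065 g/mol
pct = 100 * 32.065 / 233.388
pct = 13.73892402 %, rounded to 4 dp:

13.7389 %


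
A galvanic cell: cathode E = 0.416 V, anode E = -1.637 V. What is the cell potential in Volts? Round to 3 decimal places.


Standard cell potential: E_cell = E_cathode - E_anode.
E_cell = 0.416 - (-1.637)
E_cell = 2.053 V, rounded to 3 dp:

2.053 V


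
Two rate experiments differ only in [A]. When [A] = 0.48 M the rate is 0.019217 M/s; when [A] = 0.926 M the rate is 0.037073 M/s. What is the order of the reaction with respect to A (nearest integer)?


Rate is proportional to [A]^n, so rate2/rate1 = ([A]2/[A]1)^n. Take logs to solve for n.
rate2/rate1 = 0.037073 / 0.019217 = 1.9292
[A]2/[A]1 = 0.926 / 0.48 = 1.9292
n = ln(1.9292) / ln(1.9292) = 1.0
Nearest integer order:

1


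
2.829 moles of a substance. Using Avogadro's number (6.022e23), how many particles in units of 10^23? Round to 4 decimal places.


N = n * NA, then divide by 1e23 for the requested units.
N / 1e23 = n * 6.022
N / 1e23 = 2.829 * 6.022
N / 1e23 = 17.036238, rounded to 4 dp:

17.0362


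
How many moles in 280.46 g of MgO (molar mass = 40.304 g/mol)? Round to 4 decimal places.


n = mass / M
n = 280.46 / 40.304
n = 6.95861453 mol, rounded to 4 dp:

6.9586 mol


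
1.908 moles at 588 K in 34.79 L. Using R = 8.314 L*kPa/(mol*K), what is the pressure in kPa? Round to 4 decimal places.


PV = nRT, solve for P = nRT / V.
nRT = 1.908 * 8.314 * 588 = 9327.5099
P = 9327.5099 / 34.79
P = 268.10893648 kPa, rounded to 4 dp:

268.1089 kPa


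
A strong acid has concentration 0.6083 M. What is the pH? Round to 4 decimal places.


A strong acid dissociates completely, so [H+] equals the given concentration.
pH = -log10([H+]) = -log10(0.6083)
pH = 0.21588218, rounded to 4 dp:

0.2159


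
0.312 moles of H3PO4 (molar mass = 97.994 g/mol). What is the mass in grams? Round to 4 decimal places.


mass = n * M
mass = 0.312 * 97.994
mass = 30.574128 g, rounded to 4 dp:

30.5741 g


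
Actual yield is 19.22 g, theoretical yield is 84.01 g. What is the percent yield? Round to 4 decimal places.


% yield = 100 * actual / theoretical
% yield = 100 * 19.22 / 84.01
% yield = 22.87822878 %, rounded to 4 dp:

22.8782 %


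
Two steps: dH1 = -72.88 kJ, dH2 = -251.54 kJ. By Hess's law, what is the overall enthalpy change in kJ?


Hess's law: enthalpy is a state function, so add the step enthalpies.
dH_total = dH1 + dH2 = -72.88 + (-251.54)
dH_total = -324.42 kJ:

-324.42 kJ


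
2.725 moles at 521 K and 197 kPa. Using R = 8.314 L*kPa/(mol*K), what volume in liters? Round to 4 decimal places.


PV = nRT, solve for V = nRT / P.
nRT = 2.725 * 8.314 * 521 = 11803.5937
V = 11803.5937 / 197
V = 59.91671929 L, rounded to 4 dp:

59.9167 L


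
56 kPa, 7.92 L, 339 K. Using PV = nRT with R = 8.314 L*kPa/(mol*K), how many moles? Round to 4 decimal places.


PV = nRT, solve for n = PV / (RT).
PV = 56 * 7.92 = 443.52
RT = 8.314 * 339 = 2818.446
n = 443.52 / 2818.446
n = 0.15736331 mol, rounded to 4 dp:

0.1574 mol


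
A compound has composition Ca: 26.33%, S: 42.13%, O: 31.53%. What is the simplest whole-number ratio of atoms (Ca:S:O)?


Assume 100 g of compound, divide each mass% by atomic mass to get moles, then normalize by the smallest to get a raw atom ratio.
Moles per 100 g: Ca: 26.33/40.078 = 0.657, S: 42.13/32.065 = 1.3139, O: 31.53/15.999 = 1.9707
Raw ratio (divide by min = 0.657): Ca: 1.0, S: 2.0, O: 3.0
Multiply by 1 to clear fractions: Ca: 1.0 ~= 1, S: 2.0 ~= 2, O: 3.0 ~= 3
Reduce by GCD to get the simplest whole-number ratio:

1:2:3


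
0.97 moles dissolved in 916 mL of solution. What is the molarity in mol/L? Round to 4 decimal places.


Convert volume to liters: V_L = V_mL / 1000.
V_L = 916 / 1000 = 0.916 L
M = n / V_L = 0.97 / 0.916
M = 1.05895197 mol/L, rounded to 4 dp:

1.0590 mol/L


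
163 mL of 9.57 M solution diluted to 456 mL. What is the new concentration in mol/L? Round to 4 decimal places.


Dilution: M1*V1 = M2*V2, solve for M2.
M2 = M1*V1 / V2
M2 = 9.57 * 163 / 456
M2 = 1559.91 / 456
M2 = 3.42085526 mol/L, rounded to 4 dp:

3.4209 mol/L


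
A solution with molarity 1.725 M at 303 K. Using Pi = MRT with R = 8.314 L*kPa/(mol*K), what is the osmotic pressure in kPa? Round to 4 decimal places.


Osmotic pressure (van't Hoff): Pi = M*R*T.
RT = 8.314 * 303 = 2519.142
Pi = 1.725 * 2519.142
Pi = 4345.51995 kPa, rounded to 4 dp:

4345.5200 kPa


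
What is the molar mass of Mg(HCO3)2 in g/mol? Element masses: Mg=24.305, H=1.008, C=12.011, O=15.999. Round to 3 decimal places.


M = sum(count * atomic_mass) over atoms.
M = 1*24.305 + 2*1.008 + 2*12.011 + 6*15.999
M = 24.305 + 2.016 + 24.022 + 95.994
M = 146.337 g/mol, rounded to 3 dp:

146.337 g/mol


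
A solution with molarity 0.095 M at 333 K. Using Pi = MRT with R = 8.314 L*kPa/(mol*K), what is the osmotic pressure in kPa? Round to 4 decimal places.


Osmotic pressure (van't Hoff): Pi = M*R*T.
RT = 8.314 * 333 = 2768.562
Pi = 0.095 * 2768.562
Pi = 263.01339 kPa, rounded to 4 dp:

263.0134 kPa


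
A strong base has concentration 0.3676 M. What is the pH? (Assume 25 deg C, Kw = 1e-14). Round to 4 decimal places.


A strong base dissociates completely, so [OH-] equals the given concentration.
pOH = -log10([OH-]) = -log10(0.3676) = 0.434624
pH = 14 - pOH = 14 - 0.434624
pH = 13.565376, rounded to 4 dp:

13.5654


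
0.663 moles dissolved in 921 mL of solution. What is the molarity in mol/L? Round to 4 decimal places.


Convert volume to liters: V_L = V_mL / 1000.
V_L = 921 / 1000 = 0.921 L
M = n / V_L = 0.663 / 0.921
M = 0.71986971 mol/L, rounded to 4 dp:

0.7199 mol/L


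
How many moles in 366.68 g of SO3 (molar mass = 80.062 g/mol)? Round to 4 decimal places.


n = mass / M
n = 366.68 / 80.062
n = 4.57995054 mol, rounded to 4 dp:

4.5800 mol


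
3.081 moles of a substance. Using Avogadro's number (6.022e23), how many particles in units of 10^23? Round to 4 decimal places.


N = n * NA, then divide by 1e23 for the requested units.
N / 1e23 = n * 6.022
N / 1e23 = 3.081 * 6.022
N / 1e23 = 18.553782, rounded to 4 dp:

18.5538


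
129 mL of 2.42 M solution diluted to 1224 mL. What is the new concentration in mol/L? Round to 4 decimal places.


Dilution: M1*V1 = M2*V2, solve for M2.
M2 = M1*V1 / V2
M2 = 2.42 * 129 / 1224
M2 = 312.18 / 1224
M2 = 0.25504902 mol/L, rounded to 4 dp:

0.2550 mol/L


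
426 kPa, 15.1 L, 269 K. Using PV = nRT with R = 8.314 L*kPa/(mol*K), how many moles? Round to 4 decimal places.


PV = nRT, solve for n = PV / (RT).
PV = 426 * 15.1 = 6432.6
RT = 8.314 * 269 = 2236.466
n = 6432.6 / 2236.466
n = 2.8762342 mol, rounded to 4 dp:

2.8762 mol


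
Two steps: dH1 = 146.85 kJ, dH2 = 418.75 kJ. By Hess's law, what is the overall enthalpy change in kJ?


Hess's law: enthalpy is a state function, so add the step enthalpies.
dH_total = dH1 + dH2 = 146.85 + (418.75)
dH_total = 565.6 kJ:

565.60 kJ


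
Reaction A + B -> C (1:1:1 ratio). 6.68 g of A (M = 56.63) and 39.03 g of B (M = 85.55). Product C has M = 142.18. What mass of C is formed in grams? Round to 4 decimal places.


Find moles of each reactant; the smaller value is the limiting reagent in a 1:1:1 reaction, so moles_C equals moles of the limiter.
n_A = mass_A / M_A = 6.68 / 56.63 = 0.117959 mol
n_B = mass_B / M_B = 39.03 / 85.55 = 0.456224 mol
Limiting reagent: A (smaller), n_limiting = 0.117959 mol
mass_C = n_limiting * M_C = 0.117959 * 142.18
mass_C = 16.77141062 g, rounded to 4 dp:

16.7714 g


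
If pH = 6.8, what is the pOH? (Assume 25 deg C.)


At 25 deg C, pH + pOH = 14.
pOH = 14 - pH = 14 - 6.8
pOH = 7.2:

7.20


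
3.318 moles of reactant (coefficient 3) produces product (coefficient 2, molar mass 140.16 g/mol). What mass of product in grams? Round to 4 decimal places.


Use the coefficient ratio to convert reactant moles to product moles, then multiply by the product's molar mass.
moles_P = moles_R * (coeff_P / coeff_R) = 3.318 * (2/3) = 2.212
mass_P = moles_P * M_P = 2.212 * 140.16
mass_P = 310.03392 g, rounded to 4 dp:

310.0339 g


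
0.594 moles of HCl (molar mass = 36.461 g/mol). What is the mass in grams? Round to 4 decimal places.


mass = n * M
mass = 0.594 * 36.461
mass = 21.657834 g, rounded to 4 dp:

21.6578 g
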